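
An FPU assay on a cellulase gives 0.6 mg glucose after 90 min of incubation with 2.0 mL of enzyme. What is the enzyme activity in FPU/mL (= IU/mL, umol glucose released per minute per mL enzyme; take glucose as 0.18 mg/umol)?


Activity = glucose_mg / (0.18 mg/umol * V_mL * t_min)
= 0.6 / (0.18 * 2.0 * 90)
= 0.0185 FPU/mL

0.0185 FPU/mL


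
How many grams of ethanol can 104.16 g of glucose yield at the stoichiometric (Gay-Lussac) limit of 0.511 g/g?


Theoretical ethanol yield: m_EtOH = 0.511 * m_glucose
m_EtOH = 0.511 * 104.16 = 53.2258 g

53.2258 g


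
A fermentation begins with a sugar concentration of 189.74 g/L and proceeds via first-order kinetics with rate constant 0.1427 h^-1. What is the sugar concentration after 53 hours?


S = S0 * exp(-k * t)
S = 189.74 * exp(-0.1427 * 53)
S = 0.0985 g/L

0.0985 g/L


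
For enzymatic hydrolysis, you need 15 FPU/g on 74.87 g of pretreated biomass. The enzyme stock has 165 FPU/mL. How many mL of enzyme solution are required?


V = dosage * m_sub / activity
V = 15 * 74.87 / 165
V = 6.8064 mL

6.8064 mL


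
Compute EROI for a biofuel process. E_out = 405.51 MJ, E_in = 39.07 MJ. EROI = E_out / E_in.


EROI = E_out / E_in
= 405.51 / 39.07
= 10.3791

10.3791


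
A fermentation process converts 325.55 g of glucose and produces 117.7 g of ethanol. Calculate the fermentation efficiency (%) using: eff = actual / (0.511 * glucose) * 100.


Fermentation efficiency = (actual / (0.511 * glucose)) * 100
= (117.7 / (0.511 * 325.55)) * 100
= 70.7519%

70.7519%


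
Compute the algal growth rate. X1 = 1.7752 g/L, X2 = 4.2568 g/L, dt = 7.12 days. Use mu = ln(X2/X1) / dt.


mu = ln(X2/X1) / dt
= ln(4.2568/1.7752) / 7.12
= 0.1228 per day

0.1228 per day


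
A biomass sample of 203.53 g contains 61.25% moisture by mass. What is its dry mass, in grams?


Wd = Ww * (1 - MC/100)
= 203.53 * (1 - 61.25/100)
= 78.8679 g

78.8679 g


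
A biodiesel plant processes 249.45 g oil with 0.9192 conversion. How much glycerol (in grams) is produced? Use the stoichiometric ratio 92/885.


glycerol = oil * conv * (92/885)
= 249.45 * 0.9192 * 92 / 885
= 23.8363 g

23.8363 g


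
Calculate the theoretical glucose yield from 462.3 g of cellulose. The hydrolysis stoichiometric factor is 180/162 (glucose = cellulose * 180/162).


glucose = cellulose * 180/162
= 462.3 * 180/162
= 513.6667 g

513.6667 g


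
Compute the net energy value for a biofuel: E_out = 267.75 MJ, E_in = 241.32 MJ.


NEV = E_out - E_in
= 267.75 - 241.32
= 26.4300 MJ

26.4300 MJ


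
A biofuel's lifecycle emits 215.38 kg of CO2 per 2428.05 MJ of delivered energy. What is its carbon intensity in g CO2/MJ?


CI = CO2 * 1000 / E
= 215.38 * 1000 / 2428.05
= 88.7049 g CO2/MJ

88.7049 g CO2/MJ


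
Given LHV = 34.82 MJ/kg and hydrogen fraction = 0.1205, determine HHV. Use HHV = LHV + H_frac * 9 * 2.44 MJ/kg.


HHV = LHV + H_frac * 9 * 2.44
= 34.82 + 0.1205 * 9 * 2.44
= 37.4662 MJ/kg

37.4662 MJ/kg


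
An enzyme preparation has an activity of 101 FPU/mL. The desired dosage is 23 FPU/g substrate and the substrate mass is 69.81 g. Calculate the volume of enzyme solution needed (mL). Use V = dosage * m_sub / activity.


V = dosage * m_sub / activity
V = 23 * 69.81 / 101
V = 15.8973 mL

15.8973 mL


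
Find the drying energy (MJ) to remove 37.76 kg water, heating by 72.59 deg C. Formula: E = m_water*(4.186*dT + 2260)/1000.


E = m_water * (4.186 * dT + 2260) / 1000
= 37.76 * (4.186 * 72.59 + 2260) / 1000
= 96.8114 MJ

96.8114 MJ


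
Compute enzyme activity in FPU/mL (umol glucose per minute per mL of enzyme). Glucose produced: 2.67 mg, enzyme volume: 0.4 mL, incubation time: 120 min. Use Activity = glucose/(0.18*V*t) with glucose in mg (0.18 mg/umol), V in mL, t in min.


Activity = glucose_mg / (0.18 mg/umol * V_mL * t_min)
= 2.67 / (0.18 * 0.4 * 120)
= 0.3090 FPU/mL

0.3090 FPU/mL


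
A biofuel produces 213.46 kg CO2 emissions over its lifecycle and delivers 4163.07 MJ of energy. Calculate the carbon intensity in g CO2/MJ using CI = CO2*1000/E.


CI = CO2 * 1000 / E
= 213.46 * 1000 / 4163.07
= 51.2747 g CO2/MJ

51.2747 g CO2/MJ


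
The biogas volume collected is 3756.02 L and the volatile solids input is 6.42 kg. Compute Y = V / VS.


Y = V / VS
= 3756.02 / 6.42
= 585.0498 L/kg VS

585.0498 L/kg VS


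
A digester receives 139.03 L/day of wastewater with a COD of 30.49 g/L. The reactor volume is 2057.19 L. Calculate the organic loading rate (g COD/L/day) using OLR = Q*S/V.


OLR = Q * S / V
= 139.03 * 30.49 / 2057.19
= 2.0606 g/L/day

2.0606 g/L/day


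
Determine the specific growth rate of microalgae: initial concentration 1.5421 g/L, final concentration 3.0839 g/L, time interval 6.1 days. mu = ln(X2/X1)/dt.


mu = ln(X2/X1) / dt
= ln(3.0839/1.5421) / 6.1
= 0.1136 per day

0.1136 per day


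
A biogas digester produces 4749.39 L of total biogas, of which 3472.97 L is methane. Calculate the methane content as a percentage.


CH4% = V_CH4 / V_total * 100
= 3472.97 / 4749.39 * 100
= 73.1245%

73.1245%


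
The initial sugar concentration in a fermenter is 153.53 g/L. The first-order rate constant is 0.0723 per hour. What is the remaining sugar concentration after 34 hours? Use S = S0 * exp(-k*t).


S = S0 * exp(-k * t)
S = 153.53 * exp(-0.0723 * 34)
S = 13.1405 g/L

13.1405 g/L


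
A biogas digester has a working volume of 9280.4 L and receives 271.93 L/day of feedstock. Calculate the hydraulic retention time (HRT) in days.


HRT = V / Q
= 9280.4 / 271.93
= 34.1279 days

34.1279 days


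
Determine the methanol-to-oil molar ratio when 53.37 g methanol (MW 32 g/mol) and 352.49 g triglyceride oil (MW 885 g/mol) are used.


Molar ratio = n_MeOH / n_oil = (MeOH/32) / (oil/885) = (MeOH * 885) / (32 * oil)
= (53.37 * 885) / (32 * 352.49)
= 4.1874

4.1874


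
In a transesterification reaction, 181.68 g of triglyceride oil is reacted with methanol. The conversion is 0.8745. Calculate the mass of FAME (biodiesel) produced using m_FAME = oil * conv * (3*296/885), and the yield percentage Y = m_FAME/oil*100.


m_FAME = oil * conv * (3 * 296 / 885) = oil * conv * (888/885)
= 181.68 * 0.8745 * 888 / 885
= 159.4177 g
Y = m_FAME / oil * 100 = conv * (888/885) * 100
= 0.8745 * 888 / 885 * 100
= 87.75%

159.4177 g FAME; Y = 87.75%


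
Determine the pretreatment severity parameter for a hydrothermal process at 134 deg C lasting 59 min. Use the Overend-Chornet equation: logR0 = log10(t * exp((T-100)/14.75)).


logR0 = log10(t * exp((T - 100) / 14.75))
= log10(59 * exp((134 - 100) / 14.75))
= 2.7719

2.7719


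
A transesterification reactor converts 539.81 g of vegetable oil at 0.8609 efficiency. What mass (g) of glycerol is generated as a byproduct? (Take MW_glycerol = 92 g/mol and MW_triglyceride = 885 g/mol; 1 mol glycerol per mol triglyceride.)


glycerol = oil * conv * (92/885)
= 539.81 * 0.8609 * 92 / 885
= 48.3101 g

48.3101 g


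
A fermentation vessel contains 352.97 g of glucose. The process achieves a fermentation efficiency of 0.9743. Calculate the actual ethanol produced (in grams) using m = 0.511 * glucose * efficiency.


Actual ethanol: m = 0.511 * 352.97 * 0.9743
m = 175.7322 g

175.7322 g


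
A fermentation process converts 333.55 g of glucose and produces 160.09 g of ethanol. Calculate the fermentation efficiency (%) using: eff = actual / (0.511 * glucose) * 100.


Fermentation efficiency = (actual / (0.511 * glucose)) * 100
= (160.09 / (0.511 * 333.55)) * 100
= 93.9252%

93.9252%


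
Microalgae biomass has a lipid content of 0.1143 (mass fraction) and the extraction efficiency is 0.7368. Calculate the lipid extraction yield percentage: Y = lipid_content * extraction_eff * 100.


Y = lipid_content * extraction_eff * 100
= 0.1143 * 0.7368 * 100
= 8.4216%

8.4216%


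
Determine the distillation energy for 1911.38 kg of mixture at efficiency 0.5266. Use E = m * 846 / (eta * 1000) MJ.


E = m * 846 / (eta * 1000)
= 1911.38 * 846 / (0.5266 * 1000)
= 3070.6940 MJ

3070.6940 MJ


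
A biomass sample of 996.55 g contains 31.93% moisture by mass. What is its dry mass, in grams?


Wd = Ww * (1 - MC/100)
= 996.55 * (1 - 31.93/100)
= 678.3516 g

678.3516 g


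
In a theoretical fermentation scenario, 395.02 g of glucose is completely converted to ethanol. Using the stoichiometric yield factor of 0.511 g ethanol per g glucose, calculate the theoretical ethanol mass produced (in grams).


Theoretical ethanol yield: m_EtOH = 0.511 * m_glucose
m_EtOH = 0.511 * 395.02 = 201.8552 g

201.8552 g


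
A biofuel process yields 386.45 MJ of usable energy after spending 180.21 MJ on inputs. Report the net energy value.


NEV = E_out - E_in
= 386.45 - 180.21
= 206.2400 MJ

206.2400 MJ


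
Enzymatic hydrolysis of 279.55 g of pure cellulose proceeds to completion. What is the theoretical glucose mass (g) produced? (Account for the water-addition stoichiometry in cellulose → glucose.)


glucose = cellulose * 180/162
= 279.55 * 180/162
= 310.6111 g

310.6111 g


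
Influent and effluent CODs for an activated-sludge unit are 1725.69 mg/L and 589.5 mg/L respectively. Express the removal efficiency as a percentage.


eta = (COD_in - COD_out) / COD_in * 100
= (1725.69 - 589.5) / 1725.69 * 100
= 65.8398%

65.8398%


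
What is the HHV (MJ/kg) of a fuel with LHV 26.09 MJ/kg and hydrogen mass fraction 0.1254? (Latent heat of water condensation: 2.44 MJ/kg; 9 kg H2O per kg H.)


HHV = LHV + H_frac * 9 * 2.44
= 26.09 + 0.1254 * 9 * 2.44
= 28.8438 MJ/kg

28.8438 MJ/kg


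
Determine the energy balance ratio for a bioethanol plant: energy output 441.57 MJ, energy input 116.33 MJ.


EROI = E_out / E_in
= 441.57 / 116.33
= 3.7958

3.7958


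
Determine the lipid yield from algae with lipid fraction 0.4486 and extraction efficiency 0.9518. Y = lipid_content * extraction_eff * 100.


Y = lipid_content * extraction_eff * 100
= 0.4486 * 0.9518 * 100
= 42.6977%

42.6977%


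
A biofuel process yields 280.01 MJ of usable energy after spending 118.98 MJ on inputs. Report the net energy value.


NEV = E_out - E_in
= 280.01 - 118.98
= 161.0300 MJ

161.0300 MJ


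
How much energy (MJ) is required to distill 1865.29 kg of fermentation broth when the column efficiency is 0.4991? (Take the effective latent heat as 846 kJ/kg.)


E = m * 846 / (eta * 1000)
= 1865.29 * 846 / (0.4991 * 1000)
= 3161.7619 MJ

3161.7619 MJ


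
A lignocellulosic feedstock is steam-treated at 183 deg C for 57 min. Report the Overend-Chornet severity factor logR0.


logR0 = log10(t * exp((T - 100) / 14.75))
= log10(57 * exp((183 - 100) / 14.75))
= 4.1997

4.1997


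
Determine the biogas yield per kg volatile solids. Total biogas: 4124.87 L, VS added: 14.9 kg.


Y = V / VS
= 4124.87 / 14.9
= 276.8369 L/kg VS

276.8369 L/kg VS


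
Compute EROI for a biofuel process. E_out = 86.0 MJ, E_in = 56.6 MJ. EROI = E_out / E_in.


EROI = E_out / E_in
= 86.0 / 56.6
= 1.5194

1.5194


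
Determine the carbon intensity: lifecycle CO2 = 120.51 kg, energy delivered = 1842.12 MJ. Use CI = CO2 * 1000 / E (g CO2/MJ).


CI = CO2 * 1000 / E
= 120.51 * 1000 / 1842.12
= 65.4192 g CO2/MJ

65.4192 g CO2/MJ


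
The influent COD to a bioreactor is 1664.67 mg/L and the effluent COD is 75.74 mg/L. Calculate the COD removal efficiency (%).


eta = (COD_in - COD_out) / COD_in * 100
= (1664.67 - 75.74) / 1664.67 * 100
= 95.4501%

95.4501%


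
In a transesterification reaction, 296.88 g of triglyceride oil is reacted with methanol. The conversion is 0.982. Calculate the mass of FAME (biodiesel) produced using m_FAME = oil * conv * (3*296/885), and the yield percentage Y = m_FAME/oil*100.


m_FAME = oil * conv * (3 * 296 / 885) = oil * conv * (888/885)
= 296.88 * 0.982 * 888 / 885
= 292.5244 g
Y = m_FAME / oil * 100 = conv * (888/885) * 100
= 0.982 * 888 / 885 * 100
= 98.53%

292.5244 g FAME; Y = 98.53%


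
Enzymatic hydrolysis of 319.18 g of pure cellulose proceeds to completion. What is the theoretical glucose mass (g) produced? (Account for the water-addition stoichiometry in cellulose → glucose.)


glucose = cellulose * 180/162
= 319.18 * 180/162
= 354.6444 g

354.6444 g


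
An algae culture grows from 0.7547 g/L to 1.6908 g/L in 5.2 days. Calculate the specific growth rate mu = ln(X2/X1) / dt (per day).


mu = ln(X2/X1) / dt
= ln(1.6908/0.7547) / 5.2
= 0.1551 per day

0.1551 per day


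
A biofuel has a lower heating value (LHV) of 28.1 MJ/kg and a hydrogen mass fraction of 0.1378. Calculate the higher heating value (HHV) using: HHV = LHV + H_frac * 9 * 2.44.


HHV = LHV + H_frac * 9 * 2.44
= 28.1 + 0.1378 * 9 * 2.44
= 31.1261 MJ/kg

31.1261 MJ/kg


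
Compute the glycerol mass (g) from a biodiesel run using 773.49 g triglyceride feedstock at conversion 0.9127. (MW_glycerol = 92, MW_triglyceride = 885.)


glycerol = oil * conv * (92/885)
= 773.49 * 0.9127 * 92 / 885
= 73.3884 g

73.3884 g


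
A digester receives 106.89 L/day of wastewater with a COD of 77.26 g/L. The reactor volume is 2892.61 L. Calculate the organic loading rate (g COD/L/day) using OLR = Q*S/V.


OLR = Q * S / V
= 106.89 * 77.26 / 2892.61
= 2.8550 g/L/day

2.8550 g/L/day


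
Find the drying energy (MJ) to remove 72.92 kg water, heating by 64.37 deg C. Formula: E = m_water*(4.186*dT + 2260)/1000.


E = m_water * (4.186 * dT + 2260) / 1000
= 72.92 * (4.186 * 64.37 + 2260) / 1000
= 184.4477 MJ

184.4477 MJ


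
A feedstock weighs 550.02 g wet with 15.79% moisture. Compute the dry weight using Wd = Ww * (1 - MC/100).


Wd = Ww * (1 - MC/100)
= 550.02 * (1 - 15.79/100)
= 463.1718 g

463.1718 g


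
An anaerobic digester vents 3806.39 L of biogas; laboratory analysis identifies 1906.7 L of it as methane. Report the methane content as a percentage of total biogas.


CH4% = V_CH4 / V_total * 100
= 1906.7 / 3806.39 * 100
= 50.0921%

50.0921%


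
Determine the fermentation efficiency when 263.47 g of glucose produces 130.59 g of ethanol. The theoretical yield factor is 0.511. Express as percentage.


Fermentation efficiency = (actual / (0.511 * glucose)) * 100
= (130.59 / (0.511 * 263.47)) * 100
= 96.9969%

96.9969%


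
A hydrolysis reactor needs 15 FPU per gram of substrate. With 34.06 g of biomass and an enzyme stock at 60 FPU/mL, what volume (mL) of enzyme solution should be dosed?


V = dosage * m_sub / activity
V = 15 * 34.06 / 60
V = 8.5150 mL

8.5150 mL


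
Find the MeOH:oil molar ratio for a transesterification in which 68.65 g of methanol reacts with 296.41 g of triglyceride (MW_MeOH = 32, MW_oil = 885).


Molar ratio = n_MeOH / n_oil = (MeOH/32) / (oil/885) = (MeOH * 885) / (32 * oil)
= (68.65 * 885) / (32 * 296.41)
= 6.4053

6.4053


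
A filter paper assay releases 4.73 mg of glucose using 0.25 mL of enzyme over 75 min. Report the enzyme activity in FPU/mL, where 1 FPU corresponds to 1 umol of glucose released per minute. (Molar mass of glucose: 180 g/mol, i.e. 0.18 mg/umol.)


Activity = glucose_mg / (0.18 mg/umol * V_mL * t_min)
= 4.73 / (0.18 * 0.25 * 75)
= 1.4015 FPU/mL

1.4015 FPU/mL


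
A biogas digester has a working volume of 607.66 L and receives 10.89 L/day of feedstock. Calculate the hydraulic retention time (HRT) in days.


HRT = V / Q
= 607.66 / 10.89
= 55.7998 days

55.7998 days


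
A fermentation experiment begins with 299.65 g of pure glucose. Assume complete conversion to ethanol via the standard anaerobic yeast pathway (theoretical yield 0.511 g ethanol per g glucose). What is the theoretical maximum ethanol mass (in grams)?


Theoretical ethanol yield: m_EtOH = 0.511 * m_glucose
m_EtOH = 0.511 * 299.65 = 153.1212 g

153.1212 g


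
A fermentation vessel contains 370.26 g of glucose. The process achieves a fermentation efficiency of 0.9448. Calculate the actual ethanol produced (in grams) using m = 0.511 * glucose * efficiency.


Actual ethanol: m = 0.511 * 370.26 * 0.9448
m = 178.7589 g

178.7589 g


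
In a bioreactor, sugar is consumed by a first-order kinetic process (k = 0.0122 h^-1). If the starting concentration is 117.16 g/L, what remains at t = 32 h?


S = S0 * exp(-k * t)
S = 117.16 * exp(-0.0122 * 32)
S = 79.2923 g/L

79.2923 g/L


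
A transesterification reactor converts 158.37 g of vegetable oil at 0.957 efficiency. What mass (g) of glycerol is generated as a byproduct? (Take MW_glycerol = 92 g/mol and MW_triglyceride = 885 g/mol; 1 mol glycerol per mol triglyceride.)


glycerol = oil * conv * (92/885)
= 158.37 * 0.957 * 92 / 885
= 15.7554 g

15.7554 g


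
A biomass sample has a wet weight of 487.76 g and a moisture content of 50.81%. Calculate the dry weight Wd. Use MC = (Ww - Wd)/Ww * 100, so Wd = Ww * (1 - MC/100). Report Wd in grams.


Wd = Ww * (1 - MC/100)
= 487.76 * (1 - 50.81/100)
= 239.9291 g

239.9291 g


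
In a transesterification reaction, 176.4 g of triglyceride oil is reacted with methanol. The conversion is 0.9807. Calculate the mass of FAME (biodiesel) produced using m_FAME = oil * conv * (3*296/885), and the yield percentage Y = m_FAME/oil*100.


m_FAME = oil * conv * (3 * 296 / 885) = oil * conv * (888/885)
= 176.4 * 0.9807 * 888 / 885
= 173.5819 g
Y = m_FAME / oil * 100 = conv * (888/885) * 100
= 0.9807 * 888 / 885 * 100
= 98.40%

173.5819 g FAME; Y = 98.40%


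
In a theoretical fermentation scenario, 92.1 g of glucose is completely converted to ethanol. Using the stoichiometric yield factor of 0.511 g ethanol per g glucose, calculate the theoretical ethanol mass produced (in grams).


Theoretical ethanol yield: m_EtOH = 0.511 * m_glucose
m_EtOH = 0.511 * 92.1 = 47.0631 g

47.0631 g


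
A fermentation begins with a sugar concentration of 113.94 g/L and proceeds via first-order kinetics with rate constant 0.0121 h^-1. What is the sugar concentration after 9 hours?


S = S0 * exp(-k * t)
S = 113.94 * exp(-0.0121 * 9)
S = 102.1837 g/L

102.1837 g/L


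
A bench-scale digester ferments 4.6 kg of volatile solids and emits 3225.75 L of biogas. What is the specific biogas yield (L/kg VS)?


Y = V / VS
= 3225.75 / 4.6
= 701.2500 L/kg VS

701.2500 L/kg VS


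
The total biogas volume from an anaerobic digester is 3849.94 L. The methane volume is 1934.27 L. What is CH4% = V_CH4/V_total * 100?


CH4% = V_CH4 / V_total * 100
= 1934.27 / 3849.94 * 100
= 50.2416%

50.2416%


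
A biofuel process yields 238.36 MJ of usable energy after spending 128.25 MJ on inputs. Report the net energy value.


NEV = E_out - E_in
= 238.36 - 128.25
= 110.1100 MJ

110.1100 MJ


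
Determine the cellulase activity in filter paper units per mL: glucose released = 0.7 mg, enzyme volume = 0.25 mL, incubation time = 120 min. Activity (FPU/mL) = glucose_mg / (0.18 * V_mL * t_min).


Activity = glucose_mg / (0.18 mg/umol * V_mL * t_min)
= 0.7 / (0.18 * 0.25 * 120)
= 0.1296 FPU/mL

0.1296 FPU/mL


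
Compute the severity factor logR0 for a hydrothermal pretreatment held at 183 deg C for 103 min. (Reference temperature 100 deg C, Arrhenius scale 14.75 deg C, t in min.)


logR0 = log10(t * exp((T - 100) / 14.75))
= log10(103 * exp((183 - 100) / 14.75))
= 4.4567

4.4567


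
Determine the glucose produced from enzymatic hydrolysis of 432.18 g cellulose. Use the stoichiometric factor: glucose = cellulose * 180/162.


glucose = cellulose * 180/162
= 432.18 * 180/162
= 480.2000 g

480.2000 g


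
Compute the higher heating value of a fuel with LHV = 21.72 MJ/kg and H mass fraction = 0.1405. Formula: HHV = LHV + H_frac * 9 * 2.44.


HHV = LHV + H_frac * 9 * 2.44
= 21.72 + 0.1405 * 9 * 2.44
= 24.8054 MJ/kg

24.8054 MJ/kg


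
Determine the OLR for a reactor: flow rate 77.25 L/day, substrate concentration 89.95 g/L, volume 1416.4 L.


OLR = Q * S / V
= 77.25 * 89.95 / 1416.4
= 4.9058 g/L/day

4.9058 g/L/day


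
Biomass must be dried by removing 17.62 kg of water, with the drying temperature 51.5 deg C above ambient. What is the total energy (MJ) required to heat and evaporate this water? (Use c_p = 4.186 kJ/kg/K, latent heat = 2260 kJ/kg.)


E = m_water * (4.186 * dT + 2260) / 1000
= 17.62 * (4.186 * 51.5 + 2260) / 1000
= 43.6197 MJ

43.6197 MJ


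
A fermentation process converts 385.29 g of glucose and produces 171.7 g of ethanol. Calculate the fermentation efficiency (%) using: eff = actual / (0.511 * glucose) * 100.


Fermentation efficiency = (actual / (0.511 * glucose)) * 100
= (171.7 / (0.511 * 385.29)) * 100
= 87.2091%

87.2091%


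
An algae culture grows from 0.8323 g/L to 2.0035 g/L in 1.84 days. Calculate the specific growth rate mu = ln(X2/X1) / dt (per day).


mu = ln(X2/X1) / dt
= ln(2.0035/0.8323) / 1.84
= 0.4774 per day

0.4774 per day


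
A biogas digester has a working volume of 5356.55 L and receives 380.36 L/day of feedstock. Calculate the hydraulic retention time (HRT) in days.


HRT = V / Q
= 5356.55 / 380.36
= 14.0828 days

14.0828 days


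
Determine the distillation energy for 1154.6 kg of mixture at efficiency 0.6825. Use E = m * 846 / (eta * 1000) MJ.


E = m * 846 / (eta * 1000)
= 1154.6 * 846 / (0.6825 * 1000)
= 1431.1965 MJ

1431.1965 MJ


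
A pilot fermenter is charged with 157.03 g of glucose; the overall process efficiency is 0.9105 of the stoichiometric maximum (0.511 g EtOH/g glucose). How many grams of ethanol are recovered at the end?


Actual ethanol: m = 0.511 * 157.03 * 0.9105
m = 73.0606 g

73.0606 g


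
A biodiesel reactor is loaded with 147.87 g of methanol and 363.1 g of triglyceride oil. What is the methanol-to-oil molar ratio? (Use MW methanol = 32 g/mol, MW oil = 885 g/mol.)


Molar ratio = n_MeOH / n_oil = (MeOH/32) / (oil/885) = (MeOH * 885) / (32 * oil)
= (147.87 * 885) / (32 * 363.1)
= 11.2628

11.2628


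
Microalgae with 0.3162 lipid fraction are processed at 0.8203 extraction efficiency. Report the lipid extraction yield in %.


Y = lipid_content * extraction_eff * 100
= 0.3162 * 0.8203 * 100
= 25.9379%

25.9379%


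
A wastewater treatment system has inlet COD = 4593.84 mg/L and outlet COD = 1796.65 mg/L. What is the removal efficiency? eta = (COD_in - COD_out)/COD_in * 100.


eta = (COD_in - COD_out) / COD_in * 100
= (4593.84 - 1796.65) / 4593.84 * 100
= 60.8900%

60.8900%


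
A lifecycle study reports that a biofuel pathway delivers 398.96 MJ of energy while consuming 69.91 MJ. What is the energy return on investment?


EROI = E_out / E_in
= 398.96 / 69.91
= 5.7068

5.7068


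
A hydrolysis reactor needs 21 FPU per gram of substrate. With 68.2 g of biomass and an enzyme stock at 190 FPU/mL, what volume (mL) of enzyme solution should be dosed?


V = dosage * m_sub / activity
V = 21 * 68.2 / 190
V = 7.5379 mL

7.5379 mL


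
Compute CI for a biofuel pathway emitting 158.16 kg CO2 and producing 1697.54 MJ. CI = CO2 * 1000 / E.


CI = CO2 * 1000 / E
= 158.16 * 1000 / 1697.54
= 93.1701 g CO2/MJ

93.1701 g CO2/MJ


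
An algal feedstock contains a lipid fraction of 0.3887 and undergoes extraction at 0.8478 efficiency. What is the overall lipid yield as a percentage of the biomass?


Y = lipid_content * extraction_eff * 100
= 0.3887 * 0.8478 * 100
= 32.9540%

32.9540%


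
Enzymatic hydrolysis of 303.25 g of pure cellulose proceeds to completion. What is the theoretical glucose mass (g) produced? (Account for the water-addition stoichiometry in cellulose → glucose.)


glucose = cellulose * 180/162
= 303.25 * 180/162
= 336.9444 g

336.9444 g


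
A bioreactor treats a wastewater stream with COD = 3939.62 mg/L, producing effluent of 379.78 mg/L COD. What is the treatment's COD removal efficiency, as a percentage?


eta = (COD_in - COD_out) / COD_in * 100
= (3939.62 - 379.78) / 3939.62 * 100
= 90.3600%

90.3600%


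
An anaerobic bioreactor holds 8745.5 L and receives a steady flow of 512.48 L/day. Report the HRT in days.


HRT = V / Q
= 8745.5 / 512.48
= 17.0651 days

17.0651 days


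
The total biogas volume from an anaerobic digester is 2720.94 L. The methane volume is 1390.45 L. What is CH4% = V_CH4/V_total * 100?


CH4% = V_CH4 / V_total * 100
= 1390.45 / 2720.94 * 100
= 51.1018%

51.1018%


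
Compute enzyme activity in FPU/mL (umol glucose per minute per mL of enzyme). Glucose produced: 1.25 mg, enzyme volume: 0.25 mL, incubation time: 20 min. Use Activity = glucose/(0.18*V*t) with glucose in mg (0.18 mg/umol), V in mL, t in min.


Activity = glucose_mg / (0.18 mg/umol * V_mL * t_min)
= 1.25 / (0.18 * 0.25 * 20)
= 1.3889 FPU/mL

1.3889 FPU/mL


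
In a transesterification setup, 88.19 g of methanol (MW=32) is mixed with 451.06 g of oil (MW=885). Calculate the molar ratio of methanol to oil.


Molar ratio = n_MeOH / n_oil = (MeOH/32) / (oil/885) = (MeOH * 885) / (32 * oil)
= (88.19 * 885) / (32 * 451.06)
= 5.4073

5.4073


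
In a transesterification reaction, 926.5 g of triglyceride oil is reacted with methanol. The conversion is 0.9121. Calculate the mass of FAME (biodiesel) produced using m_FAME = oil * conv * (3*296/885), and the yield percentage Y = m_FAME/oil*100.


m_FAME = oil * conv * (3 * 296 / 885) = oil * conv * (888/885)
= 926.5 * 0.9121 * 888 / 885
= 847.9253 g
Y = m_FAME / oil * 100 = conv * (888/885) * 100
= 0.9121 * 888 / 885 * 100
= 91.52%

847.9253 g FAME; Y = 91.52%


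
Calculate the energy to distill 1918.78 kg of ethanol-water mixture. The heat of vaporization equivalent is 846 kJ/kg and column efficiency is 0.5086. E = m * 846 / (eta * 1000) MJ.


E = m * 846 / (eta * 1000)
= 1918.78 * 846 / (0.5086 * 1000)
= 3191.6789 MJ

3191.6789 MJ


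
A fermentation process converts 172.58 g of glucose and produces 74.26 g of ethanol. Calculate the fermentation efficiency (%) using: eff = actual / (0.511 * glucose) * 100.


Fermentation efficiency = (actual / (0.511 * glucose)) * 100
= (74.26 / (0.511 * 172.58)) * 100
= 84.2061%

84.2061%


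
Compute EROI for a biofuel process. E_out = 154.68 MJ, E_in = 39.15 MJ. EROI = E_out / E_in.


EROI = E_out / E_in
= 154.68 / 39.15
= 3.9510

3.9510


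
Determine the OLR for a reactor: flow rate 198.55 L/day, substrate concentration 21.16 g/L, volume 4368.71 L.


OLR = Q * S / V
= 198.55 * 21.16 / 4368.71
= 0.9617 g/L/day

0.9617 g/L/day


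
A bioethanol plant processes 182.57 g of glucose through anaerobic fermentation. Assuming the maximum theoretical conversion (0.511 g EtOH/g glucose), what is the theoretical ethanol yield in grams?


Theoretical ethanol yield: m_EtOH = 0.511 * m_glucose
m_EtOH = 0.511 * 182.57 = 93.2933 g

93.2933 g


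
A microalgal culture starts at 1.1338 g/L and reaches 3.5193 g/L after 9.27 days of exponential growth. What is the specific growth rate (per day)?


mu = ln(X2/X1) / dt
= ln(3.5193/1.1338) / 9.27
= 0.1222 per day

0.1222 per day


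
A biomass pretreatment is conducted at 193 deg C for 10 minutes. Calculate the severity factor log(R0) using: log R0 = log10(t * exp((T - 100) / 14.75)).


logR0 = log10(t * exp((T - 100) / 14.75))
= log10(10 * exp((193 - 100) / 14.75))
= 3.7383

3.7383


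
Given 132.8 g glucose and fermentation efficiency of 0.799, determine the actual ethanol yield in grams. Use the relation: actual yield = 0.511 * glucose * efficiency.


Actual ethanol: m = 0.511 * 132.8 * 0.799
m = 54.2208 g

54.2208 g


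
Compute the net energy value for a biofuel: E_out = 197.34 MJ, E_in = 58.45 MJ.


NEV = E_out - E_in
= 197.34 - 58.45
= 138.8900 MJ

138.8900 MJ


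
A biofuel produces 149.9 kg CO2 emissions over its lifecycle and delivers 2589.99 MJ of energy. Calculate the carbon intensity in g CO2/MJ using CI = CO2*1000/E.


CI = CO2 * 1000 / E
= 149.9 * 1000 / 2589.99
= 57.8767 g CO2/MJ

57.8767 g CO2/MJ


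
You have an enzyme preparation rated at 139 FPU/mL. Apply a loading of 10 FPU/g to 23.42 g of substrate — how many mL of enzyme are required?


V = dosage * m_sub / activity
V = 10 * 23.42 / 139
V = 1.6849 mL

1.6849 mL


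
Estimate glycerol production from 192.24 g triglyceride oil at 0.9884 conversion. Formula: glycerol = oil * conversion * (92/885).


glycerol = oil * conv * (92/885)
= 192.24 * 0.9884 * 92 / 885
= 19.7525 g

19.7525 g


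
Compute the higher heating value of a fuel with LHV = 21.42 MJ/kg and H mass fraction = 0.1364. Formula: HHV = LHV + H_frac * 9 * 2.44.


HHV = LHV + H_frac * 9 * 2.44
= 21.42 + 0.1364 * 9 * 2.44
= 24.4153 MJ/kg

24.4153 MJ/kg


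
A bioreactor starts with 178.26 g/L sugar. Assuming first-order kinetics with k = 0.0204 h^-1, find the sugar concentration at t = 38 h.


S = S0 * exp(-k * t)
S = 178.26 * exp(-0.0204 * 38)
S = 82.1086 g/L

82.1086 g/L


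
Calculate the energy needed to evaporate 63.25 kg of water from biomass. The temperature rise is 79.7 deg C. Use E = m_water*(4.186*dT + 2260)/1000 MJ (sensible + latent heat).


E = m_water * (4.186 * dT + 2260) / 1000
= 63.25 * (4.186 * 79.7 + 2260) / 1000
= 164.0467 MJ

164.0467 MJ


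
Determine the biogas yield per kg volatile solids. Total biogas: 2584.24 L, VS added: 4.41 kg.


Y = V / VS
= 2584.24 / 4.41
= 585.9955 L/kg VS

585.9955 L/kg VS


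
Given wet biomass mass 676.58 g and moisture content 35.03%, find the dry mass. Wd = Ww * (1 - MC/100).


Wd = Ww * (1 - MC/100)
= 676.58 * (1 - 35.03/100)
= 439.5740 g

439.5740 g


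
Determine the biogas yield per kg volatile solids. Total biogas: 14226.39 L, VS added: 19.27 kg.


Y = V / VS
= 14226.39 / 19.27
= 738.2662 L/kg VS

738.2662 L/kg VS


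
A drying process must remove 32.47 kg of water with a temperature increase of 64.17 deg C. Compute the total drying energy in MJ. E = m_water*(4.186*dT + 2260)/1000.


E = m_water * (4.186 * dT + 2260) / 1000
= 32.47 * (4.186 * 64.17 + 2260) / 1000
= 82.1041 MJ

82.1041 MJ


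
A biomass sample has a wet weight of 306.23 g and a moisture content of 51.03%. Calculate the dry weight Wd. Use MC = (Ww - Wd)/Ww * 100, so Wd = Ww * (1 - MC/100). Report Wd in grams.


Wd = Ww * (1 - MC/100)
= 306.23 * (1 - 51.03/100)
= 149.9608 g

149.9608 g


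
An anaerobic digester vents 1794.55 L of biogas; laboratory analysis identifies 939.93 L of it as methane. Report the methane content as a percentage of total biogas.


CH4% = V_CH4 / V_total * 100
= 939.93 / 1794.55 * 100
= 52.3769%

52.3769%


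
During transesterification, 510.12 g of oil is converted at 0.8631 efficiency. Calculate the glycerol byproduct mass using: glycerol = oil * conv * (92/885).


glycerol = oil * conv * (92/885)
= 510.12 * 0.8631 * 92 / 885
= 45.7697 g

45.7697 g


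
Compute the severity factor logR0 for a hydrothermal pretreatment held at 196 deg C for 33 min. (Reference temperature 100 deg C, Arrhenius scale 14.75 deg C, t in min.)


logR0 = log10(t * exp((T - 100) / 14.75))
= log10(33 * exp((196 - 100) / 14.75))
= 4.3451

4.3451


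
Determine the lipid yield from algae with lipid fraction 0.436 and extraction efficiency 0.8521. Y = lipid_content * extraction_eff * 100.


Y = lipid_content * extraction_eff * 100
= 0.436 * 0.8521 * 100
= 37.1516%

37.1516%


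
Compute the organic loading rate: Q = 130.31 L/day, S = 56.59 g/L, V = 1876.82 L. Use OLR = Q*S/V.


OLR = Q * S / V
= 130.31 * 56.59 / 1876.82
= 3.9291 g/L/day

3.9291 g/L/day


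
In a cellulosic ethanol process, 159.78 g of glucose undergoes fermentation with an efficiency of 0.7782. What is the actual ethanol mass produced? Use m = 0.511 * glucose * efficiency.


Actual ethanol: m = 0.511 * 159.78 * 0.7782
m = 63.5381 g

63.5381 g


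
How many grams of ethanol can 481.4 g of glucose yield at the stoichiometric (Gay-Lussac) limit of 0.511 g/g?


Theoretical ethanol yield: m_EtOH = 0.511 * m_glucose
m_EtOH = 0.511 * 481.4 = 245.9954 g

245.9954 g


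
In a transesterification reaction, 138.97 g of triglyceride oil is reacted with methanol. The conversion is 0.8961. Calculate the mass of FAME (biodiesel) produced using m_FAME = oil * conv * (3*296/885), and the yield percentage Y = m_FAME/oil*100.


m_FAME = oil * conv * (3 * 296 / 885) = oil * conv * (888/885)
= 138.97 * 0.8961 * 888 / 885
= 124.9532 g
Y = m_FAME / oil * 100 = conv * (888/885) * 100
= 0.8961 * 888 / 885 * 100
= 89.91%

124.9532 g FAME; Y = 89.91%


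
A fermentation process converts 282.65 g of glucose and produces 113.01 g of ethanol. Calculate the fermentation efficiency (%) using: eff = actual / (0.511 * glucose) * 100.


Fermentation efficiency = (actual / (0.511 * glucose)) * 100
= (113.01 / (0.511 * 282.65)) * 100
= 78.2433%

78.2433%


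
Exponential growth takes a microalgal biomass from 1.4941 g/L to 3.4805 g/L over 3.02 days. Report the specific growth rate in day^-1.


mu = ln(X2/X1) / dt
= ln(3.4805/1.4941) / 3.02
= 0.2800 per day

0.2800 per day


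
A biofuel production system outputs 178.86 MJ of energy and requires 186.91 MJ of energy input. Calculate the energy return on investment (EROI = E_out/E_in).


EROI = E_out / E_in
= 178.86 / 186.91
= 0.9569

0.9569


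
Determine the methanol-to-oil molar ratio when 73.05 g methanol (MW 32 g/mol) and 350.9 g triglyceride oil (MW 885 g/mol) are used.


Molar ratio = n_MeOH / n_oil = (MeOH/32) / (oil/885) = (MeOH * 885) / (32 * oil)
= (73.05 * 885) / (32 * 350.9)
= 5.7574

5.7574


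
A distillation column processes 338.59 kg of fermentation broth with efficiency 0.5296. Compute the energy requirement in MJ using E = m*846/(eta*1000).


E = m * 846 / (eta * 1000)
= 338.59 * 846 / (0.5296 * 1000)
= 540.8745 MJ

540.8745 MJ


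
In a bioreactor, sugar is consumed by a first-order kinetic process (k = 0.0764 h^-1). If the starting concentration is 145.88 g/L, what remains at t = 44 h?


S = S0 * exp(-k * t)
S = 145.88 * exp(-0.0764 * 44)
S = 5.0591 g/L

5.0591 g/L


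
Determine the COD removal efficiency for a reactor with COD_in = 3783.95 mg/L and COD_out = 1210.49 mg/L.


eta = (COD_in - COD_out) / COD_in * 100
= (3783.95 - 1210.49) / 3783.95 * 100
= 68.0099%

68.0099%


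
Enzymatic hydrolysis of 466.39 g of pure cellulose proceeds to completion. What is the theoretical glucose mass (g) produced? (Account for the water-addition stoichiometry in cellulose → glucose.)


glucose = cellulose * 180/162
= 466.39 * 180/162
= 518.2111 g

518.2111 g


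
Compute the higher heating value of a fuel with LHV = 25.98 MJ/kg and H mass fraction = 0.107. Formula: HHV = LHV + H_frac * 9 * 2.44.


HHV = LHV + H_frac * 9 * 2.44
= 25.98 + 0.107 * 9 * 2.44
= 28.3297 MJ/kg

28.3297 MJ/kg


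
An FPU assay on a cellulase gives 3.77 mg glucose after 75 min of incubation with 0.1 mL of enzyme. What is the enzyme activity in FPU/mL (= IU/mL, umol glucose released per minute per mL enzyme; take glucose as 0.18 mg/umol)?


Activity = glucose_mg / (0.18 mg/umol * V_mL * t_min)
= 3.77 / (0.18 * 0.1 * 75)
= 2.7926 FPU/mL

2.7926 FPU/mL


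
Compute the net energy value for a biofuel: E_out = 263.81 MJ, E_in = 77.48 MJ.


NEV = E_out - E_in
= 263.81 - 77.48
= 186.3300 MJ

186.3300 MJ


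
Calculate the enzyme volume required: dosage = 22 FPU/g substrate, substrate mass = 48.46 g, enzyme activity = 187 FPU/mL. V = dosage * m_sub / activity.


V = dosage * m_sub / activity
V = 22 * 48.46 / 187
V = 5.7012 mL

5.7012 mL


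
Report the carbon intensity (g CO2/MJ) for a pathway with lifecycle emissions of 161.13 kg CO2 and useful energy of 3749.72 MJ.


CI = CO2 * 1000 / E
= 161.13 * 1000 / 3749.72
= 42.9712 g CO2/MJ

42.9712 g CO2/MJ


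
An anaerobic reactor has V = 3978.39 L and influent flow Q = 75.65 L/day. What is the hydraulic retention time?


HRT = V / Q
= 3978.39 / 75.65
= 52.5894 days

52.5894 days


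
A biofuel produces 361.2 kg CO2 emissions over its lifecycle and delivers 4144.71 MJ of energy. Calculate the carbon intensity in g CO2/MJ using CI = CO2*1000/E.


CI = CO2 * 1000 / E
= 361.2 * 1000 / 4144.71
= 87.1472 g CO2/MJ

87.1472 g CO2/MJ


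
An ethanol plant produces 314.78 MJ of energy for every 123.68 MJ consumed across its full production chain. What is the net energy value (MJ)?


NEV = E_out - E_in
= 314.78 - 123.68
= 191.1000 MJ

191.1000 MJ


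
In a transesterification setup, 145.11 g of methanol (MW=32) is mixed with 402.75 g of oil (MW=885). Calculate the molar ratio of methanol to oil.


Molar ratio = n_MeOH / n_oil = (MeOH/32) / (oil/885) = (MeOH * 885) / (32 * oil)
= (145.11 * 885) / (32 * 402.75)
= 9.9645

9.9645


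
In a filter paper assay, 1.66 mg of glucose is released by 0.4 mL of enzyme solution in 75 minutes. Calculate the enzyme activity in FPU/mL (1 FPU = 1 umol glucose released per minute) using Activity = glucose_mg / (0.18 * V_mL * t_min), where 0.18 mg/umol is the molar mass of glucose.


Activity = glucose_mg / (0.18 mg/umol * V_mL * t_min)
= 1.66 / (0.18 * 0.4 * 75)
= 0.3074 FPU/mL

0.3074 FPU/mL


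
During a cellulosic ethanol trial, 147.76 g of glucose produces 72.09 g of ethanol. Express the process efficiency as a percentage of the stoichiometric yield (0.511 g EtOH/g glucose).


Fermentation efficiency = (actual / (0.511 * glucose)) * 100
= (72.09 / (0.511 * 147.76)) * 100
= 95.4767%

95.4767%


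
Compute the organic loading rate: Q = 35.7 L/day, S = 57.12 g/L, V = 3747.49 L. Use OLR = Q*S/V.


OLR = Q * S / V
= 35.7 * 57.12 / 3747.49
= 0.5441 g/L/day

0.5441 g/L/day


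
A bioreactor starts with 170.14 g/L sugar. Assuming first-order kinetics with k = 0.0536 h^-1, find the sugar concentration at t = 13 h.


S = S0 * exp(-k * t)
S = 170.14 * exp(-0.0536 * 13)
S = 84.7598 g/L

84.7598 g/L


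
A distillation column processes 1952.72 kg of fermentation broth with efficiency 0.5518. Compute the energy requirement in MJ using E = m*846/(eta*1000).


E = m * 846 / (eta * 1000)
= 1952.72 * 846 / (0.5518 * 1000)
= 2993.8404 MJ

2993.8404 MJ


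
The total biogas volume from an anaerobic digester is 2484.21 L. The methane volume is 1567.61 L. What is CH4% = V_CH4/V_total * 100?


CH4% = V_CH4 / V_total * 100
= 1567.61 / 2484.21 * 100
= 63.1030%

63.1030%


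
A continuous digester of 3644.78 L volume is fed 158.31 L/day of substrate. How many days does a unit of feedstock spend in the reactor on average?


HRT = V / Q
= 3644.78 / 158.31
= 23.0231 days

23.0231 days


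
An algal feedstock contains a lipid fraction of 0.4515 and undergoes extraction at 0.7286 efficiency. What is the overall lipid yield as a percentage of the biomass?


Y = lipid_content * extraction_eff * 100
= 0.4515 * 0.7286 * 100
= 32.8963%

32.8963%


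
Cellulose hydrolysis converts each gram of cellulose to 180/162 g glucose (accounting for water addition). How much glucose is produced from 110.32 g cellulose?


glucose = cellulose * 180/162
= 110.32 * 180/162
= 122.5778 g

122.5778 g


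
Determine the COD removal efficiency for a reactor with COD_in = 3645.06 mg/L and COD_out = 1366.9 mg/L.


eta = (COD_in - COD_out) / COD_in * 100
= (3645.06 - 1366.9) / 3645.06 * 100
= 62.4999%

62.4999%


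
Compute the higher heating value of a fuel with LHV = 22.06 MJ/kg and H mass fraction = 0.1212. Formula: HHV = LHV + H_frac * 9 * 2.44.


HHV = LHV + H_frac * 9 * 2.44
= 22.06 + 0.1212 * 9 * 2.44
= 24.7216 MJ/kg

24.7216 MJ/kg


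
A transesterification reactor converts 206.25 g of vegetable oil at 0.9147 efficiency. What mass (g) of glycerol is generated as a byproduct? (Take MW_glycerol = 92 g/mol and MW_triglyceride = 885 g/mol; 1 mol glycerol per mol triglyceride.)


glycerol = oil * conv * (92/885)
= 206.25 * 0.9147 * 92 / 885
= 19.6118 g

19.6118 g


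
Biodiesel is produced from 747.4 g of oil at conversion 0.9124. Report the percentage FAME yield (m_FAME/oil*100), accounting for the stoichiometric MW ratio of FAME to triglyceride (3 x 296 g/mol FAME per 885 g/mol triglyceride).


m_FAME = oil * conv * (3 * 296 / 885) = oil * conv * (888/885)
= 747.4 * 0.9124 * 888 / 885
= 684.2394 g
Y = m_FAME / oil * 100 = conv * (888/885) * 100
= 0.9124 * 888 / 885 * 100
= 91.55%

91.55%
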